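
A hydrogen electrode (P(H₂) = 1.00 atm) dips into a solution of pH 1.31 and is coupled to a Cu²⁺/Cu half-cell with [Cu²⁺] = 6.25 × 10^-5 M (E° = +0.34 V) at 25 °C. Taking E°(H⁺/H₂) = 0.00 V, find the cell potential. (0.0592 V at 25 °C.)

0.29 V

The Cu²⁺/Cu couple is the cathode, so E°_cell = 0.34 V; n = 2.
[H⁺] = 10^(−1.31) = 0.049 M, and Q = [H⁺]^2 / ([Cu²⁺]·P(H₂)) = 38.4.
E = E° − (0.0592/2) log Q = 0.34 − (0.0592/2)(1.584) = 0.293 V.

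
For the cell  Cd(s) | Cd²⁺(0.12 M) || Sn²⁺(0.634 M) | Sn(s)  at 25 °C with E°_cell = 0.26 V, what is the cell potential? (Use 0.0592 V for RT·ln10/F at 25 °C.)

Balancing electrons gives n = 2; the reaction quotient is Q = [Cd²⁺]/[Sn²⁺] = 0.189.
At 25 °C, E = E° − (0.0592/n) log Q = 0.26 − (0.0592/2)(-0.723) = 0.260 + 0.021 = 0.281 V.

0.281 V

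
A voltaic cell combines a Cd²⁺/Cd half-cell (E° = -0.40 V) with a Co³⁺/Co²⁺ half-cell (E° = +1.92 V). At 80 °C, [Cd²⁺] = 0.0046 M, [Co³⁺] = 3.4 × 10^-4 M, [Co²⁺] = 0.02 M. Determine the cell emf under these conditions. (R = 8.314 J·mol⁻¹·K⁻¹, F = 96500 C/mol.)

The Co³⁺/Co²⁺ couple has the higher reduction potential and acts as the cathode, so E°_cell = +1.92 − (-0.40) = 2.32 V.
Balancing electrons gives n = 2; the reaction quotient is Q = [Cd²⁺]·[Co²⁺]^2/[Co³⁺]^2 = 15.9.
E = E° − (RT/nF) ln Q = 2.32 − (8.314×353)/(2×96500) × (2.767) = 2.320 − 0.042 = 2.278 V.

2.28 V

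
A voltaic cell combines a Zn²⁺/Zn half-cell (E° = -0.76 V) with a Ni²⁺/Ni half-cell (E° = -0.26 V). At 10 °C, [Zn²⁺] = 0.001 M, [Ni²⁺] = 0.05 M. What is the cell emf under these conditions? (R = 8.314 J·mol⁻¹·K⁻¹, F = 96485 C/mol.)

The Ni²⁺/Ni couple has the higher reduction potential and acts as the cathode, so E°_cell = -0.26 − (-0.76) = 0.50 V.
Balancing electrons gives n = 2; the reaction quotient is Q = [Zn²⁺]/[Ni²⁺] = 0.0200.
E = E° − (RT/nF) ln Q = 0.50 − (8.314×283)/(2×96485) × (-3.912) = 0.500 + 0.048 = 0.548 V.

0.548 V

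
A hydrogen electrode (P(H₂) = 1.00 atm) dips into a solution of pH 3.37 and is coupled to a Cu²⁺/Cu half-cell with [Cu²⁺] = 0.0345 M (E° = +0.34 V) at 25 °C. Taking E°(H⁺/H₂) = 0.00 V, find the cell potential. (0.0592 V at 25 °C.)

0.50 V

The Cu²⁺/Cu couple is the cathode, so E°_cell = 0.34 V; n = 2.
[H⁺] = 10^(−3.37) = 4.3 × 10^-4 M, and Q = [H⁺]^2 / ([Cu²⁺]·P(H₂)) = 5.27 × 10^-6.
E = E° − (0.0592/2) log Q = 0.34 − (0.0592/2)(-5.278) = 0.496 V.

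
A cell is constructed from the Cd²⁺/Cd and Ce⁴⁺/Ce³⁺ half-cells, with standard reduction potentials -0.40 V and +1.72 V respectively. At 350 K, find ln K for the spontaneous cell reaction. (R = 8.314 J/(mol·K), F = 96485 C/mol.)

E°_cell = +1.72 − (-0.40) = 2.12 V, with n = 2 electrons transferred.
At equilibrium E = 0, so the Nernst equation gives ln K = nFE°/RT = (2)(96485)(2.12)/((8.314)(350)) = 140.59.

ln K = 140.6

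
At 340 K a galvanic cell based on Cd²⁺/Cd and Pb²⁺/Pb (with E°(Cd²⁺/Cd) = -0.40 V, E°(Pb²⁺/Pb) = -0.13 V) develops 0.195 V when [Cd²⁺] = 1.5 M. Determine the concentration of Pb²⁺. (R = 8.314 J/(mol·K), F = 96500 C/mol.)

0.009 M

From the Nernst equation, ln Q = nF(E° − E)/RT = 2×96500×(0.27 − 0.195)/(8.314×340) = 5.121, so Q = 167.
With Q = [Cd²⁺]/[Pb²⁺] and the known concentrations, [Pb²⁺] in the denominator gives [Pb²⁺] = 0.009 M.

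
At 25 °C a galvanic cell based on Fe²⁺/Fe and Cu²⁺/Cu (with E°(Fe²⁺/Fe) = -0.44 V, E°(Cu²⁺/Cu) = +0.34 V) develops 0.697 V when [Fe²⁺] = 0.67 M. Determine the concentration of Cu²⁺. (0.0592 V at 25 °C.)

From the Nernst equation, log Q = n(E° − E)/0.0592 = 2(0.78 − 0.697)/0.0592 = 2.804, so Q = 637.
With Q = [Fe²⁺]/[Cu²⁺] and the known concentrations, [Cu²⁺] in the denominator gives [Cu²⁺] = 0.0011 M.

0.0011 M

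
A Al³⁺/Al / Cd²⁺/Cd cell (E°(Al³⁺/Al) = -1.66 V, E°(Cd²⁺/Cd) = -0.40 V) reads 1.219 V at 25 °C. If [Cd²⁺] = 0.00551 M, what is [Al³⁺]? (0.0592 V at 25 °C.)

0.049 M

From the Nernst equation, log Q = n(E° − E)/0.0592 = 6(1.26 − 1.219)/0.0592 = 4.155, so Q = 1.43 × 10^4.
With Q = [Al³⁺]^2/[Cd²⁺]^3 and the known concentrations, [Al³⁺]^2 in the numerator gives [Al³⁺] = 0.049 M.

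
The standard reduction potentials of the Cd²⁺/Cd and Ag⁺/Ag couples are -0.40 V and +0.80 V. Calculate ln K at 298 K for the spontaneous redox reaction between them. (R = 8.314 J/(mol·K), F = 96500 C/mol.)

ln K = 93.5

E°_cell = +0.80 − (-0.40) = 1.20 V, with n = 2 electrons transferred.
At equilibrium E = 0, so the Nernst equation gives ln K = nFE°/RT = (2)(96500)(1.20)/((8.314)(298)) = 93.48.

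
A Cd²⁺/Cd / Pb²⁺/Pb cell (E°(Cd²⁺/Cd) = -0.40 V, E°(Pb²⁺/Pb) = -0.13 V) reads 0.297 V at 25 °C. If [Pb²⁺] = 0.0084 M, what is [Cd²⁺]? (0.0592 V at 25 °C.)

0.001 M

From the Nernst equation, log Q = n(E° − E)/0.0592 = 2(0.27 − 0.297)/0.0592 = -0.912, so Q = 0.122.
With Q = [Cd²⁺]/[Pb²⁺] and the known concentrations, [Cd²⁺] in the numerator gives [Cd²⁺] = 0.001 M.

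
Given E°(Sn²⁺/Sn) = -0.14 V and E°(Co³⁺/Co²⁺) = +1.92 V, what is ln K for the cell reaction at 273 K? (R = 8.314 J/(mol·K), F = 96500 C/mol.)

ln K = 175.2

E°_cell = +1.92 − (-0.14) = 2.06 V, with n = 2 electrons transferred.
At equilibrium E = 0, so the Nernst equation gives ln K = nFE°/RT = (2)(96500)(2.06)/((8.314)(273)) = 175.17.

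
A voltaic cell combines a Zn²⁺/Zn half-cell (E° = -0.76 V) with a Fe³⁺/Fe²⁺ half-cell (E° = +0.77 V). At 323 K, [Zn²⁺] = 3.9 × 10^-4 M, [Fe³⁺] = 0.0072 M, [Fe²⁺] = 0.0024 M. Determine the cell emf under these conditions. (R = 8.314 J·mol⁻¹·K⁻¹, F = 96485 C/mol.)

The Fe³⁺/Fe²⁺ couple has the higher reduction potential and acts as the cathode, so E°_cell = +0.77 − (-0.76) = 1.53 V.
Balancing electrons gives n = 2; the reaction quotient is Q = [Zn²⁺]·[Fe²⁺]^2/[Fe³⁺]^2 = 4.33 × 10^-5.
E = E° − (RT/nF) ln Q = 1.53 − (8.314×323)/(2×96485) × (-10.047) = 1.530 + 0.140 = 1.670 V.

1.67 V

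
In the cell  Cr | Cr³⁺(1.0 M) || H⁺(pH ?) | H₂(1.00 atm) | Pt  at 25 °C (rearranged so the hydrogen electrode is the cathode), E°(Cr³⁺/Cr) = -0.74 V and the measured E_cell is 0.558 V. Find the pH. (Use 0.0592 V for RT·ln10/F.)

E°_cell = 0.74 V and n = 6.
log Q = n(E° − E)/0.0592 = 6×(0.74 − 0.558)/0.0592 = 18.446.
With Q = [Cr³⁺]^2·P(H₂)^3 / [H⁺]^6, solving for [H⁺] gives log[H⁺] = -3.074, so pH = 3.07.

pH = 3.07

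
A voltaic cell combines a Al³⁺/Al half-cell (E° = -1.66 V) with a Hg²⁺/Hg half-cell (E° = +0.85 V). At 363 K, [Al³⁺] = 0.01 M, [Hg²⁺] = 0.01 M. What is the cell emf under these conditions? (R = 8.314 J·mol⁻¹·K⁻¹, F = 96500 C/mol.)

2.49 V

The Hg²⁺/Hg couple has the higher reduction potential and acts as the cathode, so E°_cell = +0.85 − (-1.66) = 2.51 V.
Balancing electrons gives n = 6; the reaction quotient is Q = [Al³⁺]^2/[Hg²⁺]^3 = 100.
E = E° − (RT/nF) ln Q = 2.51 − (8.314×363)/(6×96500) × (4.605) = 2.510 − 0.024 = 2.486 V.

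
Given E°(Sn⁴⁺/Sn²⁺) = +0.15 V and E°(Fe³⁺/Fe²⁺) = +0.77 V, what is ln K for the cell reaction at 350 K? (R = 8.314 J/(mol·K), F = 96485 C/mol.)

E°_cell = +0.77 − (+0.15) = 0.62 V, with n = 2 electrons transferred.
At equilibrium E = 0, so the Nernst equation gives ln K = nFE°/RT = (2)(96485)(0.62)/((8.314)(350)) = 41.12.

ln K = 41.1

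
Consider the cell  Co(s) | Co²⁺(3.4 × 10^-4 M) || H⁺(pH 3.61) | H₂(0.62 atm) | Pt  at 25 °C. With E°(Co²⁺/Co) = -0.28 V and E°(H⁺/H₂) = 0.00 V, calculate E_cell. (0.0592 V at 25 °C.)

0.18 V

The hydrogen couple is the cathode, so E°_cell = 0.28 V; n = 2.
[H⁺] = 10^(−3.61) = 2.5 × 10^-4 M, and Q = [Co²⁺]·P(H₂) / [H⁺]^2 = 3500.
E = E° − (0.0592/2) log Q = 0.28 − (0.0592/2)(3.544) = 0.175 V.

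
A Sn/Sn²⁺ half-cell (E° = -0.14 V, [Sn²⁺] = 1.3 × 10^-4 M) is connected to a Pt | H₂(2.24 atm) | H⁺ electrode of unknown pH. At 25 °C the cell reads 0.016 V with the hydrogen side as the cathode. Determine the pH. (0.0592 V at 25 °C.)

pH = 3.86

E°_cell = 0.14 V and n = 2.
log Q = n(E° − E)/0.0592 = 2×(0.14 − 0.016)/0.0592 = 4.189.
With Q = [Sn²⁺]·P(H₂) / [H⁺]^2, solving for [H⁺] gives log[H⁺] = -3.862, so pH = 3.86.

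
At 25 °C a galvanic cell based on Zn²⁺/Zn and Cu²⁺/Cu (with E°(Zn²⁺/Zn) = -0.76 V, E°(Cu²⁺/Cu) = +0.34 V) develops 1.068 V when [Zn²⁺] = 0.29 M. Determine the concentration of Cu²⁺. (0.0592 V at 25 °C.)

0.024 M

From the Nernst equation, log Q = n(E° − E)/0.0592 = 2(1.10 − 1.068)/0.0592 = 1.081, so Q = 12.1.
With Q = [Zn²⁺]/[Cu²⁺] and the known concentrations, [Cu²⁺] in the denominator gives [Cu²⁺] = 0.024 M.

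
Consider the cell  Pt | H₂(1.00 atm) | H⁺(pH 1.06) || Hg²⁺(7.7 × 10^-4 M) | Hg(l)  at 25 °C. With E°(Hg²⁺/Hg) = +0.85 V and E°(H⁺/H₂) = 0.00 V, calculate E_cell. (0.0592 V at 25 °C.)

0.82 V

The Hg²⁺/Hg couple is the cathode, so E°_cell = 0.85 V; n = 2.
[H⁺] = 10^(−1.06) = 0.087 M, and Q = [H⁺]^2 / ([Hg²⁺]·P(H₂)) = 9.85.
E = E° − (0.0592/2) log Q = 0.85 − (0.0592/2)(0.994) = 0.821 V.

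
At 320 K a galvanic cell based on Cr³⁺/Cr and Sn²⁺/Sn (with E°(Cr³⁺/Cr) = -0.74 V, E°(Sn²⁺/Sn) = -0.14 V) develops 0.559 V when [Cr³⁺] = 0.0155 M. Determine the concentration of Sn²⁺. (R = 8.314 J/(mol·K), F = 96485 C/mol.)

0.0032 M

From the Nernst equation, ln Q = nF(E° − E)/RT = 6×96485×(0.60 − 0.559)/(8.314×320) = 8.921, so Q = 7490.
With Q = [Cr³⁺]^2/[Sn²⁺]^3 and the known concentrations, [Sn²⁺]^3 in the denominator gives [Sn²⁺] = 0.0032 M.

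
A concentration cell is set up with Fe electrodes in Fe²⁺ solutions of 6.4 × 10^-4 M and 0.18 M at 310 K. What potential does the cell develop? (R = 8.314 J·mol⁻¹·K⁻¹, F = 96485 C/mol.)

Both half-cells are Fe²⁺/Fe, so E°_cell = 0. The concentrated side is the cathode; the cell reaction moves Fe²⁺ from high to low concentration with n = 2.
Q = [Fe²⁺]_dilute/[Fe²⁺]_conc = 6.4 × 10^-4/0.18 = 0.00356.
E = 0 − (RT/nF) ln Q = −((8.314×310)/(2×96485))(-5.639) = 0.0753 V.

0.075 V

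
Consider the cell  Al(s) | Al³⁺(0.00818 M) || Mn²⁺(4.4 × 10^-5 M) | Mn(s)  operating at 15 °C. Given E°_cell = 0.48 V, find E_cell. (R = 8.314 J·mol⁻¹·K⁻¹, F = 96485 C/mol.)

Balancing electrons gives n = 6; the reaction quotient is Q = [Al³⁺]^2/[Mn²⁺]^3 = 7.86 × 10^8.
E = E° − (RT/nF) ln Q = 0.48 − (8.314×288)/(6×96485) × (20.482) = 0.480 − 0.085 = 0.395 V.

0.395 V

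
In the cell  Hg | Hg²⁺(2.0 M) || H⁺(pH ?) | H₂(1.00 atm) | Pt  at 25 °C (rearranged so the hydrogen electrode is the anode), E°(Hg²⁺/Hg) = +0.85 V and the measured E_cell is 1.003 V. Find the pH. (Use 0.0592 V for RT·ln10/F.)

pH = 2.43

E°_cell = 0.85 V and n = 2.
log Q = n(E° − E)/0.0592 = 2×(0.85 − 1.003)/0.0592 = -5.169.
With Q = [H⁺]^2 / ([Hg²⁺]·P(H₂)), solving for [H⁺] gives log[H⁺] = -2.434, so pH = 2.43.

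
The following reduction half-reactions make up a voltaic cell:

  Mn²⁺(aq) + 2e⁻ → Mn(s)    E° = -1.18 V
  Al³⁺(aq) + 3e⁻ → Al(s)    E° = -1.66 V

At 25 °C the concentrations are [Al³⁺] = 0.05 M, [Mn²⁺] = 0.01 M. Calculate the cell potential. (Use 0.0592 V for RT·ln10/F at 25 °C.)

0.446 V

The Mn²⁺/Mn couple has the higher reduction potential and acts as the cathode, so E°_cell = -1.18 − (-1.66) = 0.48 V.
Balancing electrons gives n = 6; the reaction quotient is Q = [Al³⁺]^2/[Mn²⁺]^3 = 2500.
At 25 °C, E = E° − (0.0592/n) log Q = 0.48 − (0.0592/6)(3.398) = 0.480 − 0.034 = 0.446 V.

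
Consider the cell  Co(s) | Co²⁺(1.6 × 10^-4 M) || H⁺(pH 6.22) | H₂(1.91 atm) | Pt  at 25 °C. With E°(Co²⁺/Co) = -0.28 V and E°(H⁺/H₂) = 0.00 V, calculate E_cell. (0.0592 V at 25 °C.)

The hydrogen couple is the cathode, so E°_cell = 0.28 V; n = 2.
[H⁺] = 10^(−6.22) = 6 × 10^-7 M, and Q = [Co²⁺]·P(H₂) / [H⁺]^2 = 8.42 × 10^8.
E = E° − (0.0592/2) log Q = 0.28 − (0.0592/2)(8.925) = 0.016 V.

0.016 V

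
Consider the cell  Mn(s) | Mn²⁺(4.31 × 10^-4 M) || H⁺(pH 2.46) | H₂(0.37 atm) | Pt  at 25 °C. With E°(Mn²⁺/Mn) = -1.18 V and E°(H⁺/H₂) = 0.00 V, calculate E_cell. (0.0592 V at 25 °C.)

1.15 V

The hydrogen couple is the cathode, so E°_cell = 1.18 V; n = 2.
[H⁺] = 10^(−2.46) = 0.0035 M, and Q = [Mn²⁺]·P(H₂) / [H⁺]^2 = 13.3.
E = E° − (0.0592/2) log Q = 1.18 − (0.0592/2)(1.123) = 1.147 V.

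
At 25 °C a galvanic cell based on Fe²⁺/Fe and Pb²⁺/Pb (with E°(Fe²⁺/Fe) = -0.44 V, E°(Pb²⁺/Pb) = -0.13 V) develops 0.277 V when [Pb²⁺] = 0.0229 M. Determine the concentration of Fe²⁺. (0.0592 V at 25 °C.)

0.3 M

From the Nernst equation, log Q = n(E° − E)/0.0592 = 2(0.31 − 0.277)/0.0592 = 1.115, so Q = 13.0.
With Q = [Fe²⁺]/[Pb²⁺] and the known concentrations, [Fe²⁺] in the numerator gives [Fe²⁺] = 0.3 M.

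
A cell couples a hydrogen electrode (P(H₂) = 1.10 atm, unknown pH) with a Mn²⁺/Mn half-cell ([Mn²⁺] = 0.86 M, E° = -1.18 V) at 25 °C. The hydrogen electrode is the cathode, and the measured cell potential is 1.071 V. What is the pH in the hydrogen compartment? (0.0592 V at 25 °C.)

pH = 1.85

E°_cell = 1.18 V and n = 2.
log Q = n(E° − E)/0.0592 = 2×(1.18 − 1.071)/0.0592 = 3.682.
With Q = [Mn²⁺]·P(H₂) / [H⁺]^2, solving for [H⁺] gives log[H⁺] = -1.853, so pH = 1.85.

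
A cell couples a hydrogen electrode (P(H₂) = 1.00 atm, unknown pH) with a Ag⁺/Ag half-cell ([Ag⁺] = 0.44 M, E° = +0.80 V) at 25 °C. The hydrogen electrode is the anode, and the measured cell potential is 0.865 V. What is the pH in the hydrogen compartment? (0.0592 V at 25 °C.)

pH = 1.45

E°_cell = 0.80 V and n = 2.
log Q = n(E° − E)/0.0592 = 2×(0.80 − 0.865)/0.0592 = -2.196.
With Q = [H⁺]^2 / ([Ag⁺]^2·P(H₂)), solving for [H⁺] gives log[H⁺] = -1.455, so pH = 1.45.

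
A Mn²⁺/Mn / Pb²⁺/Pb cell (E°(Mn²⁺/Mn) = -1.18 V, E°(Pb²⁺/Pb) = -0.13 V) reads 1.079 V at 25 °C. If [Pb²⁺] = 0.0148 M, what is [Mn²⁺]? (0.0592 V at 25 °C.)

From the Nernst equation, log Q = n(E° − E)/0.0592 = 2(1.05 − 1.079)/0.0592 = -0.980, so Q = 0.105.
With Q = [Mn²⁺]/[Pb²⁺] and the known concentrations, [Mn²⁺] in the numerator gives [Mn²⁺] = 0.0016 M.

0.0016 M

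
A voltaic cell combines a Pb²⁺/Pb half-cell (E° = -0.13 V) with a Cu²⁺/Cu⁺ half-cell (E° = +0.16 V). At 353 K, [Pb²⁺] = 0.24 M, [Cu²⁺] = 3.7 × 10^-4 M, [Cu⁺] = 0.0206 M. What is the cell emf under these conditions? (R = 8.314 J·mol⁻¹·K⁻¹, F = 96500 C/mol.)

The Cu²⁺/Cu⁺ couple has the higher reduction potential and acts as the cathode, so E°_cell = +0.16 − (-0.13) = 0.29 V.
Balancing electrons gives n = 2; the reaction quotient is Q = [Pb²⁺]·[Cu⁺]^2/[Cu²⁺]^2 = 744.
E = E° − (RT/nF) ln Q = 0.29 − (8.314×353)/(2×96500) × (6.612) = 0.290 − 0.101 = 0.189 V.

0.189 V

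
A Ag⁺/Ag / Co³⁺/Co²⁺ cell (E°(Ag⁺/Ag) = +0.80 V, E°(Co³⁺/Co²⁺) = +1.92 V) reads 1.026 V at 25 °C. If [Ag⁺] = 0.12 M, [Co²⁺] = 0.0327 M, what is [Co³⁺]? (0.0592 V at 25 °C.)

From the Nernst equation, log Q = n(E° − E)/0.0592 = 1(1.12 − 1.026)/0.0592 = 1.588, so Q = 38.7.
With Q = [Ag⁺]·[Co²⁺]/[Co³⁺] and the known concentrations, [Co³⁺] in the denominator gives [Co³⁺] = 1 × 10^-4 M.

1 × 10^-4 M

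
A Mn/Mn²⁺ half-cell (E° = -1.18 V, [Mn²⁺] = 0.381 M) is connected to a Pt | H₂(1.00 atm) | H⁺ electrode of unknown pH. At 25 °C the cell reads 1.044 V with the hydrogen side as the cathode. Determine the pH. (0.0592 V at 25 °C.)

E°_cell = 1.18 V and n = 2.
log Q = n(E° − E)/0.0592 = 2×(1.18 − 1.044)/0.0592 = 4.595.
With Q = [Mn²⁺]·P(H₂) / [H⁺]^2, solving for [H⁺] gives log[H⁺] = -2.507, so pH = 2.51.

pH = 2.51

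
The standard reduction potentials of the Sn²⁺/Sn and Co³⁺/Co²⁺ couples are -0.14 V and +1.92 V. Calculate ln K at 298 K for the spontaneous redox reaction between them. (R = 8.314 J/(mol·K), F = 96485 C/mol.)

ln K = 160.4

E°_cell = +1.92 − (-0.14) = 2.06 V, with n = 2 electrons transferred.
At equilibrium E = 0, so the Nernst equation gives ln K = nFE°/RT = (2)(96485)(2.06)/((8.314)(298)) = 160.45.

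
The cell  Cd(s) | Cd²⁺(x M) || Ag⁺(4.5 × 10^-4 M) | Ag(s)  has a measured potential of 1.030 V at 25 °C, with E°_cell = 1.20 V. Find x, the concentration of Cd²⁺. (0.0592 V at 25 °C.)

0.11 M

From the Nernst equation, log Q = n(E° − E)/0.0592 = 2(1.20 − 1.030)/0.0592 = 5.743, so Q = 5.54 × 10^5.
With Q = [Cd²⁺]/[Ag⁺]^2 and the known concentrations, [Cd²⁺] in the numerator gives [Cd²⁺] = 0.11 M.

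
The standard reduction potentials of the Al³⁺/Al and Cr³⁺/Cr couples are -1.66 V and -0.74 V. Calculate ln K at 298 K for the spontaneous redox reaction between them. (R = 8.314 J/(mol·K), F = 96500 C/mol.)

ln K = 107.5

E°_cell = -0.74 − (-1.66) = 0.92 V, with n = 3 electrons transferred.
At equilibrium E = 0, so the Nernst equation gives ln K = nFE°/RT = (3)(96500)(0.92)/((8.314)(298)) = 107.50.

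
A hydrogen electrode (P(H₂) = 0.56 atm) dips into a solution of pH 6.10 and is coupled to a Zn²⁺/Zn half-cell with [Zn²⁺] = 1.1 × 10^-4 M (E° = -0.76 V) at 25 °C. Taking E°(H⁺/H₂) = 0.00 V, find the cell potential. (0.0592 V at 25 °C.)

0.52 V

The hydrogen couple is the cathode, so E°_cell = 0.76 V; n = 2.
[H⁺] = 10^(−6.10) = 7.9 × 10^-7 M, and Q = [Zn²⁺]·P(H₂) / [H⁺]^2 = 9.76 × 10^7.
E = E° − (0.0592/2) log Q = 0.76 − (0.0592/2)(7.990) = 0.523 V.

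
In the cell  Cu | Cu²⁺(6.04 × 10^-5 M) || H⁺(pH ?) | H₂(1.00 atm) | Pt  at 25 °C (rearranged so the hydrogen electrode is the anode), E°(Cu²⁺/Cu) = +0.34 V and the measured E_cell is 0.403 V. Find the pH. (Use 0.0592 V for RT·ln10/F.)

pH = 3.17

E°_cell = 0.34 V and n = 2.
log Q = n(E° − E)/0.0592 = 2×(0.34 − 0.403)/0.0592 = -2.128.
With Q = [H⁺]^2 / ([Cu²⁺]·P(H₂)), solving for [H⁺] gives log[H⁺] = -3.174, so pH = 3.17.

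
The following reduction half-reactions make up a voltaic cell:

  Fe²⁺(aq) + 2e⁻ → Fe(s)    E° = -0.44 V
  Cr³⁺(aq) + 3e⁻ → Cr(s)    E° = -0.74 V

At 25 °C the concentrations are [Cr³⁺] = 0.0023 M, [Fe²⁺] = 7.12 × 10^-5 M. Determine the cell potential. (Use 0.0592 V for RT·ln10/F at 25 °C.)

0.229 V

The Fe²⁺/Fe couple has the higher reduction potential and acts as the cathode, so E°_cell = -0.44 − (-0.74) = 0.30 V.
Balancing electrons gives n = 6; the reaction quotient is Q = [Cr³⁺]^2/[Fe²⁺]^3 = 1.47 × 10^7.
At 25 °C, E = E° − (0.0592/n) log Q = 0.30 − (0.0592/6)(7.166) = 0.300 − 0.071 = 0.229 V.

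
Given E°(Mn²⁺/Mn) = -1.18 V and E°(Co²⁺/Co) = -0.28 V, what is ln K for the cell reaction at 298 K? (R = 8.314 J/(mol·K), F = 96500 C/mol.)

ln K = 70.1

E°_cell = -0.28 − (-1.18) = 0.90 V, with n = 2 electrons transferred.
At equilibrium E = 0, so the Nernst equation gives ln K = nFE°/RT = (2)(96500)(0.90)/((8.314)(298)) = 70.11.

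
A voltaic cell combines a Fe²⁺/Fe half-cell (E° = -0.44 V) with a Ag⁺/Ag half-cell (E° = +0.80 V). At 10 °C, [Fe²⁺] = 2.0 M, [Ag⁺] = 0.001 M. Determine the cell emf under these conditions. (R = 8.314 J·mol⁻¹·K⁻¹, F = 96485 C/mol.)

The Ag⁺/Ag couple has the higher reduction potential and acts as the cathode, so E°_cell = +0.80 − (-0.44) = 1.24 V.
Balancing electrons gives n = 2; the reaction quotient is Q = [Fe²⁺]/[Ag⁺]^2 = 2 × 10^6.
E = E° − (RT/nF) ln Q = 1.24 − (8.314×283)/(2×96485) × (14.509) = 1.240 − 0.177 = 1.063 V.

1.06 V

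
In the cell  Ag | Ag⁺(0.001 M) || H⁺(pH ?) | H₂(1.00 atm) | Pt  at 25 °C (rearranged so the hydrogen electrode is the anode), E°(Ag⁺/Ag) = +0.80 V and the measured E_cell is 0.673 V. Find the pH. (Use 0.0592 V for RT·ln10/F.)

E°_cell = 0.80 V and n = 2.
log Q = n(E° − E)/0.0592 = 2×(0.80 − 0.673)/0.0592 = 4.291.
With Q = [H⁺]^2 / ([Ag⁺]^2·P(H₂)), solving for [H⁺] gives log[H⁺] = -0.855, so pH = 0.85.

pH = 0.85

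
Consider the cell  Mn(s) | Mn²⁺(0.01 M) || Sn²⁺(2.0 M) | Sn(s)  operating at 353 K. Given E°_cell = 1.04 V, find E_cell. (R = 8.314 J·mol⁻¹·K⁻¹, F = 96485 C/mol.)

Balancing electrons gives n = 2; the reaction quotient is Q = [Mn²⁺]/[Sn²⁺] = 0.00500.
E = E° − (RT/nF) ln Q = 1.04 − (8.314×353)/(2×96485) × (-5.298) = 1.040 + 0.081 = 1.121 V.

1.12 V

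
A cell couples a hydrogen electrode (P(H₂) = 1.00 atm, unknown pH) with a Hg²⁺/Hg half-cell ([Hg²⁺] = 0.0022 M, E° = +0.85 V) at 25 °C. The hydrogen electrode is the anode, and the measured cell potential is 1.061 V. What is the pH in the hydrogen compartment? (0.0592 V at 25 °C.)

pH = 4.89

E°_cell = 0.85 V and n = 2.
log Q = n(E° − E)/0.0592 = 2×(0.85 − 1.061)/0.0592 = -7.128.
With Q = [H⁺]^2 / ([Hg²⁺]·P(H₂)), solving for [H⁺] gives log[H⁺] = -4.893, so pH = 4.89.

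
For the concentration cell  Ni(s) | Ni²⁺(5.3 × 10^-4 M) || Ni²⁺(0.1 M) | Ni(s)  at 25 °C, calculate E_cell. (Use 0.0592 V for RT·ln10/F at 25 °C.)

0.067 V

Both half-cells are Ni²⁺/Ni, so E°_cell = 0. The concentrated side is the cathode; the cell reaction moves Ni²⁺ from high to low concentration with n = 2.
Q = [Ni²⁺]_dilute/[Ni²⁺]_conc = 5.3 × 10^-4/0.1 = 0.00530.
E = 0 − (0.0592/2) log Q = −(0.0592/2)(-2.276) = 0.0674 V.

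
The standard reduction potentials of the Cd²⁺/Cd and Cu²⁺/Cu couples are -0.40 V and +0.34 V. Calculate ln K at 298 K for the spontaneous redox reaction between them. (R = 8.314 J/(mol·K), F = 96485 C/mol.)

ln K = 57.6

E°_cell = +0.34 − (-0.40) = 0.74 V, with n = 2 electrons transferred.
At equilibrium E = 0, so the Nernst equation gives ln K = nFE°/RT = (2)(96485)(0.74)/((8.314)(298)) = 57.64.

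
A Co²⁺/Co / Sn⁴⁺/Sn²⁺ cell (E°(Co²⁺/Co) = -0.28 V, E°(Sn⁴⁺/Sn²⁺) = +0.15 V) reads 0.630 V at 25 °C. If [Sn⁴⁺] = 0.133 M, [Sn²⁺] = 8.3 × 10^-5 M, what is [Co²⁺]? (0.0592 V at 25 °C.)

From the Nernst equation, log Q = n(E° − E)/0.0592 = 2(0.43 − 0.630)/0.0592 = -6.757, so Q = 1.75 × 10^-7.
With Q = [Co²⁺]·[Sn²⁺]/[Sn⁴⁺] and the known concentrations, [Co²⁺] in the numerator gives [Co²⁺] = 2.8 × 10^-4 M.

2.8 × 10^-4 M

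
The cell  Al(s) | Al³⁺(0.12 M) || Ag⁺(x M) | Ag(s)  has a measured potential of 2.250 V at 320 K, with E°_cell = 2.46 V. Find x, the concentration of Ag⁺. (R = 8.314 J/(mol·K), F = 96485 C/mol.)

2.4 × 10^-4 M

From the Nernst equation, ln Q = nF(E° − E)/RT = 3×96485×(2.46 − 2.250)/(8.314×320) = 22.848, so Q = 8.37 × 10^9.
With Q = [Al³⁺]/[Ag⁺]^3 and the known concentrations, [Ag⁺]^3 in the denominator gives [Ag⁺] = 2.4 × 10^-4 M.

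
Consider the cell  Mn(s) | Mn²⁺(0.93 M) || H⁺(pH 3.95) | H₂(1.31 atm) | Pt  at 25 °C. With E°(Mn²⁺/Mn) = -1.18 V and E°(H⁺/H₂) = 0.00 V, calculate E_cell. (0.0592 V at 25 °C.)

0.94 V

The hydrogen couple is the cathode, so E°_cell = 1.18 V; n = 2.
[H⁺] = 10^(−3.95) = 1.1 × 10^-4 M, and Q = [Mn²⁺]·P(H₂) / [H⁺]^2 = 9.68 × 10^7.
E = E° − (0.0592/2) log Q = 1.18 − (0.0592/2)(7.986) = 0.944 V.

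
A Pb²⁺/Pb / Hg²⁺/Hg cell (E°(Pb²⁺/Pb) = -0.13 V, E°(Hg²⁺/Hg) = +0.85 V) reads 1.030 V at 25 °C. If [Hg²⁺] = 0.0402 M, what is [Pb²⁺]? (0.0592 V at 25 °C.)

8.2 × 10^-4 M

From the Nernst equation, log Q = n(E° − E)/0.0592 = 2(0.98 − 1.030)/0.0592 = -1.689, so Q = 0.0205.
With Q = [Pb²⁺]/[Hg²⁺] and the known concentrations, [Pb²⁺] in the numerator gives [Pb²⁺] = 8.2 × 10^-4 M.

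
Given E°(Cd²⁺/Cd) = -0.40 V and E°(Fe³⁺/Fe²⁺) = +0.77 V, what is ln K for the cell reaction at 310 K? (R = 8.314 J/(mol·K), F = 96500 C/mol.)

E°_cell = +0.77 − (-0.40) = 1.17 V, with n = 2 electrons transferred.
At equilibrium E = 0, so the Nernst equation gives ln K = nFE°/RT = (2)(96500)(1.17)/((8.314)(310)) = 87.61.

ln K = 87.6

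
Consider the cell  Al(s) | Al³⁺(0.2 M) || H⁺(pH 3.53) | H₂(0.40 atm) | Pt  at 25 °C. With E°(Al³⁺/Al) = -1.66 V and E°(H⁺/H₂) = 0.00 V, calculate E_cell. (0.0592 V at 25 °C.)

The hydrogen couple is the cathode, so E°_cell = 1.66 V; n = 6.
[H⁺] = 10^(−3.53) = 3 × 10^-4 M, and Q = [Al³⁺]^2·P(H₂)^3 / [H⁺]^6 = 3.87 × 10^18.
E = E° − (0.0592/6) log Q = 1.66 − (0.0592/6)(18.588) = 1.477 V.

1.48 V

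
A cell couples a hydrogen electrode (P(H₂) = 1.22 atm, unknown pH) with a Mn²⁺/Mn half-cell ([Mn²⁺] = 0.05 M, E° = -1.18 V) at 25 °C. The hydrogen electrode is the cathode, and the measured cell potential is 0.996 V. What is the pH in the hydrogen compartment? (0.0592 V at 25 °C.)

pH = 3.72

E°_cell = 1.18 V and n = 2.
log Q = n(E° − E)/0.0592 = 2×(1.18 − 0.996)/0.0592 = 6.216.
With Q = [Mn²⁺]·P(H₂) / [H⁺]^2, solving for [H⁺] gives log[H⁺] = -3.715, so pH = 3.72.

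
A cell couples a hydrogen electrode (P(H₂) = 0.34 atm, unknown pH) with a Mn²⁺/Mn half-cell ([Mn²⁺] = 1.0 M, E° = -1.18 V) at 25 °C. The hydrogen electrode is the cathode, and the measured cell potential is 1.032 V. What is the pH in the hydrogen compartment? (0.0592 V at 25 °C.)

pH = 2.73

E°_cell = 1.18 V and n = 2.
log Q = n(E° − E)/0.0592 = 2×(1.18 − 1.032)/0.0592 = 5.000.
With Q = [Mn²⁺]·P(H₂) / [H⁺]^2, solving for [H⁺] gives log[H⁺] = -2.734, so pH = 2.73.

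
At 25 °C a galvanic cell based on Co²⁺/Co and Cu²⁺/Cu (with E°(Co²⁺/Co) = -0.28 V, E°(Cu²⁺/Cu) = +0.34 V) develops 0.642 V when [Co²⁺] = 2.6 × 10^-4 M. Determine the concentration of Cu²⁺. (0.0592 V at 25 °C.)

0.0014 M

From the Nernst equation, log Q = n(E° − E)/0.0592 = 2(0.62 − 0.642)/0.0592 = -0.743, so Q = 0.181.
With Q = [Co²⁺]/[Cu²⁺] and the known concentrations, [Cu²⁺] in the denominator gives [Cu²⁺] = 0.0014 M.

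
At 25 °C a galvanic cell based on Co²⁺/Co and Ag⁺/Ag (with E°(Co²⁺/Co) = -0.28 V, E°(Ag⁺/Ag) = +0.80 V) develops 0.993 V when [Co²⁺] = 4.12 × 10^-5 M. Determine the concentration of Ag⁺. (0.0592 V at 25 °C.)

From the Nernst equation, log Q = n(E° − E)/0.0592 = 2(1.08 − 0.993)/0.0592 = 2.939, so Q = 869.
With Q = [Co²⁺]/[Ag⁺]^2 and the known concentrations, [Ag⁺]^2 in the denominator gives [Ag⁺] = 2.2 × 10^-4 M.

2.2 × 10^-4 M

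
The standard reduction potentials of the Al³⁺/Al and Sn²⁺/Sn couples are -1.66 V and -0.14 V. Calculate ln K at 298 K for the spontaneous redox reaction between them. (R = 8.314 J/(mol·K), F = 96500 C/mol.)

ln K = 355.2

E°_cell = -0.14 − (-1.66) = 1.52 V, with n = 6 electrons transferred.
At equilibrium E = 0, so the Nernst equation gives ln K = nFE°/RT = (6)(96500)(1.52)/((8.314)(298)) = 355.22.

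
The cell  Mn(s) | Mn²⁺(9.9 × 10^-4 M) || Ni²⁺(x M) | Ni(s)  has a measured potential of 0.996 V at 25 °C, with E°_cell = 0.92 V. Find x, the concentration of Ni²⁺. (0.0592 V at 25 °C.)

0.37 M

From the Nernst equation, log Q = n(E° − E)/0.0592 = 2(0.92 − 0.996)/0.0592 = -2.568, so Q = 0.00271.
With Q = [Mn²⁺]/[Ni²⁺] and the known concentrations, [Ni²⁺] in the denominator gives [Ni²⁺] = 0.37 M.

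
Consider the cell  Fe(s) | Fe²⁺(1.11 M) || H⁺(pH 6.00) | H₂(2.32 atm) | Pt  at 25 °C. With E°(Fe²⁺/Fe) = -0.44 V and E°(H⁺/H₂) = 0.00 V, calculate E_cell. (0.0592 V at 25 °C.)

0.073 V

The hydrogen couple is the cathode, so E°_cell = 0.44 V; n = 2.
[H⁺] = 10^(−6.00) = 1 × 10^-6 M, and Q = [Fe²⁺]·P(H₂) / [H⁺]^2 = 2.58 × 10^12.
E = E° − (0.0592/2) log Q = 0.44 − (0.0592/2)(12.411) = 0.073 V.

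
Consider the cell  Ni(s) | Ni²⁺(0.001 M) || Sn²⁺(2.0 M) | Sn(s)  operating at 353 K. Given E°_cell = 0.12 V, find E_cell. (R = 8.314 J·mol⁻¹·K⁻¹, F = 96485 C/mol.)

Balancing electrons gives n = 2; the reaction quotient is Q = [Ni²⁺]/[Sn²⁺] = 5 × 10^-4.
E = E° − (RT/nF) ln Q = 0.12 − (8.314×353)/(2×96485) × (-7.601) = 0.120 + 0.116 = 0.236 V.

0.236 V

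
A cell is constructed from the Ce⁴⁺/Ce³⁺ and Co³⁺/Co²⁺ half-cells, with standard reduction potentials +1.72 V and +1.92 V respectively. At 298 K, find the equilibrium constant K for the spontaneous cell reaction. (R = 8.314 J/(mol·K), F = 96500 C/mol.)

2400

E°_cell = +1.92 − (+1.72) = 0.20 V, with n = 1 electron transferred.
At equilibrium E = 0, so the Nernst equation gives ln K = nFE°/RT = (1)(96500)(0.20)/((8.314)(298)) = 7.79.
K = e^7.79 = 2400.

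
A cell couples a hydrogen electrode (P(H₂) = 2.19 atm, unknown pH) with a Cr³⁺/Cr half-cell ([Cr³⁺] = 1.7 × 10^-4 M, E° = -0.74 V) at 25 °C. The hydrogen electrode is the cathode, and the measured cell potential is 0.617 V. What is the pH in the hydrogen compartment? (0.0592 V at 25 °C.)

E°_cell = 0.74 V and n = 6.
log Q = n(E° − E)/0.0592 = 6×(0.74 − 0.617)/0.0592 = 12.466.
With Q = [Cr³⁺]^2·P(H₂)^3 / [H⁺]^6, solving for [H⁺] gives log[H⁺] = -3.164, so pH = 3.16.

pH = 3.16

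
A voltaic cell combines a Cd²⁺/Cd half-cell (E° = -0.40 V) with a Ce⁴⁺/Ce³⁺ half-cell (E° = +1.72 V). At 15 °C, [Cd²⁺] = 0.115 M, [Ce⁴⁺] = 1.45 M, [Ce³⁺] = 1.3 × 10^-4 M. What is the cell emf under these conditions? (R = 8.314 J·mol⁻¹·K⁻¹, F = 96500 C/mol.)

2.38 V

The Ce⁴⁺/Ce³⁺ couple has the higher reduction potential and acts as the cathode, so E°_cell = +1.72 − (-0.40) = 2.12 V.
Balancing electrons gives n = 2; the reaction quotient is Q = [Cd²⁺]·[Ce³⁺]^2/[Ce⁴⁺]^2 = 9.24 × 10^-10.
E = E° − (RT/nF) ln Q = 2.12 − (8.314×288)/(2×96500) × (-20.802) = 2.120 + 0.258 = 2.378 V.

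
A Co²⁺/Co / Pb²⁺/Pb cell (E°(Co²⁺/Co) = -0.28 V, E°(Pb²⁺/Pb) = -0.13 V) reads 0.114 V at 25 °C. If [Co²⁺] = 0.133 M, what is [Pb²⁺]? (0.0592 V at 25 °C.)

0.0081 M

From the Nernst equation, log Q = n(E° − E)/0.0592 = 2(0.15 − 0.114)/0.0592 = 1.216, so Q = 16.5.
With Q = [Co²⁺]/[Pb²⁺] and the known concentrations, [Pb²⁺] in the denominator gives [Pb²⁺] = 0.0081 M.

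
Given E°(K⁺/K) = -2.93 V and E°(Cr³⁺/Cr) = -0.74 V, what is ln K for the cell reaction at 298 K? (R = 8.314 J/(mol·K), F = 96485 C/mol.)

ln K = 255.9

E°_cell = -0.74 − (-2.93) = 2.19 V, with n = 3 electrons transferred.
At equilibrium E = 0, so the Nernst equation gives ln K = nFE°/RT = (3)(96485)(2.19)/((8.314)(298)) = 255.86.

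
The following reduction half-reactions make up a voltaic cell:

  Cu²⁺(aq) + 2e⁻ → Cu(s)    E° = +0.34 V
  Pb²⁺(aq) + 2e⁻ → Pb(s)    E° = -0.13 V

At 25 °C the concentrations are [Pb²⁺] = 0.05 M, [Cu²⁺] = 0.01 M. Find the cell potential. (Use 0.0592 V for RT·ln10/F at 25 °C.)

0.449 V

The Cu²⁺/Cu couple has the higher reduction potential and acts as the cathode, so E°_cell = +0.34 − (-0.13) = 0.47 V.
Balancing electrons gives n = 2; the reaction quotient is Q = [Pb²⁺]/[Cu²⁺] = 5.00.
At 25 °C, E = E° − (0.0592/n) log Q = 0.47 − (0.0592/2)(0.699) = 0.470 − 0.021 = 0.449 V.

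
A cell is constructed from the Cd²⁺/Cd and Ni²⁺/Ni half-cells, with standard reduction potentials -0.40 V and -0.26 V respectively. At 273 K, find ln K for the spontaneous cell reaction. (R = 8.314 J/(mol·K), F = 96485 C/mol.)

E°_cell = -0.26 − (-0.40) = 0.14 V, with n = 2 electrons transferred.
At equilibrium E = 0, so the Nernst equation gives ln K = nFE°/RT = (2)(96485)(0.14)/((8.314)(273)) = 11.90.

ln K = 11.9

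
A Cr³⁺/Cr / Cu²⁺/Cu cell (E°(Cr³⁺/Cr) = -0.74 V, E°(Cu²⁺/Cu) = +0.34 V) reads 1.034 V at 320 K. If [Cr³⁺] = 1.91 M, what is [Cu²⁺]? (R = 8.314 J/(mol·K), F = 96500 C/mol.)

0.055 M

From the Nernst equation, ln Q = nF(E° − E)/RT = 6×96500×(1.08 − 1.034)/(8.314×320) = 10.011, so Q = 2.23 × 10^4.
With Q = [Cr³⁺]^2/[Cu²⁺]^3 and the known concentrations, [Cu²⁺]^3 in the denominator gives [Cu²⁺] = 0.055 M.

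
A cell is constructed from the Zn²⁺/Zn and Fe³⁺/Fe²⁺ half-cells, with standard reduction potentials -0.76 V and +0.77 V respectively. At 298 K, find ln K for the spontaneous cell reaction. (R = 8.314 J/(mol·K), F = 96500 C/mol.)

ln K = 119.2

E°_cell = +0.77 − (-0.76) = 1.53 V, with n = 2 electrons transferred.
At equilibrium E = 0, so the Nernst equation gives ln K = nFE°/RT = (2)(96500)(1.53)/((8.314)(298)) = 119.19.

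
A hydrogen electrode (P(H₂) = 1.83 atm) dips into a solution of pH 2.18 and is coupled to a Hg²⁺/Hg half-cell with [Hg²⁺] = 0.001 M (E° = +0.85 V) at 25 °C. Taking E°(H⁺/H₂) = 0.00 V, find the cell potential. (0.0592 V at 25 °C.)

0.90 V

The Hg²⁺/Hg couple is the cathode, so E°_cell = 0.85 V; n = 2.
[H⁺] = 10^(−2.18) = 0.0066 M, and Q = [H⁺]^2 / ([Hg²⁺]·P(H₂)) = 0.0239.
E = E° − (0.0592/2) log Q = 0.85 − (0.0592/2)(-1.622) = 0.898 V.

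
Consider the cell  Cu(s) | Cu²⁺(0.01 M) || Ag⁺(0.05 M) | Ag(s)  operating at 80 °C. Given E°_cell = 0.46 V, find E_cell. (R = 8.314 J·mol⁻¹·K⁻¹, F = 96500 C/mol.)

0.439 V

Balancing electrons gives n = 2; the reaction quotient is Q = [Cu²⁺]/[Ag⁺]^2 = 4.00.
E = E° − (RT/nF) ln Q = 0.46 − (8.314×353)/(2×96500) × (1.386) = 0.460 − 0.021 = 0.439 V.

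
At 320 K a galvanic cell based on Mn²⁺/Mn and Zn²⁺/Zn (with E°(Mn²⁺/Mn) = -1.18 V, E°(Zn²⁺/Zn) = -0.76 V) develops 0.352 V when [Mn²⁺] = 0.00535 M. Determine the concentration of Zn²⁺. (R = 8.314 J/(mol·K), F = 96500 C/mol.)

3.9 × 10^-5 M

From the Nernst equation, ln Q = nF(E° − E)/RT = 2×96500×(0.42 − 0.352)/(8.314×320) = 4.933, so Q = 139.
With Q = [Mn²⁺]/[Zn²⁺] and the known concentrations, [Zn²⁺] in the denominator gives [Zn²⁺] = 3.9 × 10^-5 M.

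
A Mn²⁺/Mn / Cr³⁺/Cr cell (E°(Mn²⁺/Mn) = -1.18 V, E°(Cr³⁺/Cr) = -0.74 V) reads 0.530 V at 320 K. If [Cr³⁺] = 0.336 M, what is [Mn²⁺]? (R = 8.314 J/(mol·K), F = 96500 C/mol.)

7.1 × 10^-4 M

From the Nernst equation, ln Q = nF(E° − E)/RT = 6×96500×(0.44 − 0.530)/(8.314×320) = -19.587, so Q = 3.12 × 10^-9.
With Q = [Mn²⁺]^3/[Cr³⁺]^2 and the known concentrations, [Mn²⁺]^3 in the numerator gives [Mn²⁺] = 7.1 × 10^-4 M.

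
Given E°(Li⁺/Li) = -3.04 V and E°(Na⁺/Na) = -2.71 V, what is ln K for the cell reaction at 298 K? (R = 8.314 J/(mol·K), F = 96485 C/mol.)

E°_cell = -2.71 − (-3.04) = 0.33 V, with n = 1 electron transferred.
At equilibrium E = 0, so the Nernst equation gives ln K = nFE°/RT = (1)(96485)(0.33)/((8.314)(298)) = 12.85.

ln K = 12.9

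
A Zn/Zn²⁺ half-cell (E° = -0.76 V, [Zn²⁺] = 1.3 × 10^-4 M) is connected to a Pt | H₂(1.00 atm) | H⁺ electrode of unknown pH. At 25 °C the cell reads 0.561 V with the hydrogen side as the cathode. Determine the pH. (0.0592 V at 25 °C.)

E°_cell = 0.76 V and n = 2.
log Q = n(E° − E)/0.0592 = 2×(0.76 − 0.561)/0.0592 = 6.723.
With Q = [Zn²⁺]·P(H₂) / [H⁺]^2, solving for [H⁺] gives log[H⁺] = -5.305, so pH = 5.30.

pH = 5.30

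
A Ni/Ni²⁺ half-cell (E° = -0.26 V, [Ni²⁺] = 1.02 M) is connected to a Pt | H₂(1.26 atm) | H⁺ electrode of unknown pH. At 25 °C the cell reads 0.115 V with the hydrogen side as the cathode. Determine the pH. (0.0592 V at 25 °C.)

pH = 2.39

E°_cell = 0.26 V and n = 2.
log Q = n(E° − E)/0.0592 = 2×(0.26 − 0.115)/0.0592 = 4.899.
With Q = [Ni²⁺]·P(H₂) / [H⁺]^2, solving for [H⁺] gives log[H⁺] = -2.395, so pH = 2.39.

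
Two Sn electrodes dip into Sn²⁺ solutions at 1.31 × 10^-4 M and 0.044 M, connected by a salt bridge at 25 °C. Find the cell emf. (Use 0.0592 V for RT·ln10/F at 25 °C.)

Both half-cells are Sn²⁺/Sn, so E°_cell = 0. The concentrated side is the cathode; the cell reaction moves Sn²⁺ from high to low concentration with n = 2.
Q = [Sn²⁺]_dilute/[Sn²⁺]_conc = 1.31 × 10^-4/0.044 = 0.00298.
E = 0 − (0.0592/2) log Q = −(0.0592/2)(-2.526) = 0.0748 V.

0.075 V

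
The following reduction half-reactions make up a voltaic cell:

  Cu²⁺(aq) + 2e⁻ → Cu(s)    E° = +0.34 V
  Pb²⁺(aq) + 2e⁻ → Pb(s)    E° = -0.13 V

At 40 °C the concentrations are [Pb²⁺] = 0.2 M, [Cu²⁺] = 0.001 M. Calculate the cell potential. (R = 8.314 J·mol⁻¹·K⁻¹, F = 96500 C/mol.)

0.399 V

The Cu²⁺/Cu couple has the higher reduction potential and acts as the cathode, so E°_cell = +0.34 − (-0.13) = 0.47 V.
Balancing electrons gives n = 2; the reaction quotient is Q = [Pb²⁺]/[Cu²⁺] = 200.
E = E° − (RT/nF) ln Q = 0.47 − (8.314×313)/(2×96500) × (5.298) = 0.470 − 0.071 = 0.399 V.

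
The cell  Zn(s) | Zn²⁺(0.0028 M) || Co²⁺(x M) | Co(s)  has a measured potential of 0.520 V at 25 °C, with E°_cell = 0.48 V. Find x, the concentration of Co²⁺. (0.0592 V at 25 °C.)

From the Nernst equation, log Q = n(E° − E)/0.0592 = 2(0.48 − 0.520)/0.0592 = -1.351, so Q = 0.0445.
With Q = [Zn²⁺]/[Co²⁺] and the known concentrations, [Co²⁺] in the denominator gives [Co²⁺] = 0.063 M.

0.063 M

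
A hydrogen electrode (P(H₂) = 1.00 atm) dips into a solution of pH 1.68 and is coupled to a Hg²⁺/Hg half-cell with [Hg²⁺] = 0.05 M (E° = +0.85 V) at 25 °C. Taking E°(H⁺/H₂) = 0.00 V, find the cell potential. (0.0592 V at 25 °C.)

0.91 V

The Hg²⁺/Hg couple is the cathode, so E°_cell = 0.85 V; n = 2.
[H⁺] = 10^(−1.68) = 0.021 M, and Q = [H⁺]^2 / ([Hg²⁺]·P(H₂)) = 0.00873.
E = E° − (0.0592/2) log Q = 0.85 − (0.0592/2)(-2.059) = 0.911 V.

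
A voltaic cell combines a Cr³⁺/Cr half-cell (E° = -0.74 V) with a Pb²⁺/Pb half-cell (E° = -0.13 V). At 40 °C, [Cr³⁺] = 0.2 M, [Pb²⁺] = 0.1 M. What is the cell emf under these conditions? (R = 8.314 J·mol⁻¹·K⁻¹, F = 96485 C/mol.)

The Pb²⁺/Pb couple has the higher reduction potential and acts as the cathode, so E°_cell = -0.13 − (-0.74) = 0.61 V.
Balancing electrons gives n = 6; the reaction quotient is Q = [Cr³⁺]^2/[Pb²⁺]^3 = 40.0.
E = E° − (RT/nF) ln Q = 0.61 − (8.314×313)/(6×96485) × (3.689) = 0.610 − 0.017 = 0.593 V.

0.593 V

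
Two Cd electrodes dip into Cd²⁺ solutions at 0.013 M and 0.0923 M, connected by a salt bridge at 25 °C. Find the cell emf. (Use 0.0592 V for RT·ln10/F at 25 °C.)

0.025 V

Both half-cells are Cd²⁺/Cd, so E°_cell = 0. The concentrated side is the cathode; the cell reaction moves Cd²⁺ from high to low concentration with n = 2.
Q = [Cd²⁺]_dilute/[Cd²⁺]_conc = 0.013/0.0923 = 0.141.
E = 0 − (0.0592/2) log Q = −(0.0592/2)(-0.851) = 0.0252 V.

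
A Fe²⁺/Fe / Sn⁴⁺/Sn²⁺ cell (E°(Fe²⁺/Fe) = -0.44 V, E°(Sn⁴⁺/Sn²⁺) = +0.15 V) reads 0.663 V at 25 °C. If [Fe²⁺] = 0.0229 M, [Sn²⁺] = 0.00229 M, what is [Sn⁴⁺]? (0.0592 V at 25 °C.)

From the Nernst equation, log Q = n(E° − E)/0.0592 = 2(0.59 − 0.663)/0.0592 = -2.466, so Q = 0.00342.
With Q = [Fe²⁺]·[Sn²⁺]/[Sn⁴⁺] and the known concentrations, [Sn⁴⁺] in the denominator gives [Sn⁴⁺] = 0.015 M.

0.015 M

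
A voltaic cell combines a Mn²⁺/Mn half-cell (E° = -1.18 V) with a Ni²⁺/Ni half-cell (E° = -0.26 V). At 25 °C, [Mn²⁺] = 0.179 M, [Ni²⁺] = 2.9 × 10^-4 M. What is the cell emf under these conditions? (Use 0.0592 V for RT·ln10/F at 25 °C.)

0.837 V

The Ni²⁺/Ni couple has the higher reduction potential and acts as the cathode, so E°_cell = -0.26 − (-1.18) = 0.92 V.
Balancing electrons gives n = 2; the reaction quotient is Q = [Mn²⁺]/[Ni²⁺] = 617.
At 25 °C, E = E° − (0.0592/n) log Q = 0.92 − (0.0592/2)(2.790) = 0.920 − 0.083 = 0.837 V.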